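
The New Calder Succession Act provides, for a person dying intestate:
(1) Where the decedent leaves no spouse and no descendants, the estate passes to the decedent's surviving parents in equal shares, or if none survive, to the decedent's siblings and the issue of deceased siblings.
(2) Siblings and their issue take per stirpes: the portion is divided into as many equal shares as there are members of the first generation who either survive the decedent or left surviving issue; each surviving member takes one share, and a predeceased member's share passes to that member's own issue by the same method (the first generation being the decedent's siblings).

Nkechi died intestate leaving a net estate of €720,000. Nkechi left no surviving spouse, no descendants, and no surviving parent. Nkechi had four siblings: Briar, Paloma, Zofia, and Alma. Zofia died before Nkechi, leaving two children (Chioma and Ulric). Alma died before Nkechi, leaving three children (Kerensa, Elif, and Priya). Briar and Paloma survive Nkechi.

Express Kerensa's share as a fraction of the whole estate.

The entire €720,000 passes to the siblings and their issue.
That amount (€720,000) is divided into 4 shares of €180,000: Briar and Paloma each take €180,000; Zofia's €180,000 share passes to Zofia's issue; Alma's €180,000 share passes to Alma's issue.
Zofia's share (€180,000) is divided into 2 shares of €90,000: Chioma and Ulric each take €90,000.
Alma's share (€180,000) is divided into 3 shares of €60,000: Kerensa, Elif, and Priya each take €60,000.

Kerensa receives 1/12 of the estate.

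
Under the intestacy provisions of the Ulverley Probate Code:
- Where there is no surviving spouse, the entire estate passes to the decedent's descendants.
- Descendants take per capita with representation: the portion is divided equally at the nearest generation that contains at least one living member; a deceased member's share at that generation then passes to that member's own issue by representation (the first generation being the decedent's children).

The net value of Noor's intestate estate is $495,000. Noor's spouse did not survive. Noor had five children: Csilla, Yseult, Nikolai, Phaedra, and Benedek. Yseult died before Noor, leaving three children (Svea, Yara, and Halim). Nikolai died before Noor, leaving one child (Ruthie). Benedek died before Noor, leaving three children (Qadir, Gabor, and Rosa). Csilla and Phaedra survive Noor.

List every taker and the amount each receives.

The entire $495,000 passes to the descendants.
That amount ($495,000) is divided into 5 shares of $99,000: Csilla and Phaedra each take $99,000; Yseult's $99,000 share passes to Yseult's issue; Nikolai's $99,000 share passes to Nikolai's issue; Benedek's $99,000 share passes to Benedek's issue.
Yseult's share ($99,000) is divided into 3 shares of $33,000: Svea, Yara, and Halim each take $33,000.
Nikolai's share ($99,000) passes entirely to Ruthie.
Benedek's share ($99,000) is divided into 3 shares of $33,000: Qadir, Gabor, and Rosa each take $33,000.

Csilla: $99,000; Svea: $33,000; Yara: $33,000; Halim: $33,000; Ruthie: $99,000; Phaedra: $99,000; Qadir: $33,000; Gabor: $33,000; Rosa: $33,000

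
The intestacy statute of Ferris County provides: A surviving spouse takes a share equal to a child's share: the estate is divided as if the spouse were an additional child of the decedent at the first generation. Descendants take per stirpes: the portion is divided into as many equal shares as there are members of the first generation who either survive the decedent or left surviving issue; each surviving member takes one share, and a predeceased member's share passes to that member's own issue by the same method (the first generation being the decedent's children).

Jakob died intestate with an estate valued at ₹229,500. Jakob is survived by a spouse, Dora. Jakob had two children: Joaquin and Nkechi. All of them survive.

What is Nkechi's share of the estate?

The spouse counts as an additional share at the children's level, so there are 3 primary shares of ₹76,500. Dora takes one such share (₹76,500).
The children's combined portion (₹153,000) is divided into 2 shares of ₹76,500: Joaquin and Nkechi each take ₹76,500.

Nkechi receives ₹76,500.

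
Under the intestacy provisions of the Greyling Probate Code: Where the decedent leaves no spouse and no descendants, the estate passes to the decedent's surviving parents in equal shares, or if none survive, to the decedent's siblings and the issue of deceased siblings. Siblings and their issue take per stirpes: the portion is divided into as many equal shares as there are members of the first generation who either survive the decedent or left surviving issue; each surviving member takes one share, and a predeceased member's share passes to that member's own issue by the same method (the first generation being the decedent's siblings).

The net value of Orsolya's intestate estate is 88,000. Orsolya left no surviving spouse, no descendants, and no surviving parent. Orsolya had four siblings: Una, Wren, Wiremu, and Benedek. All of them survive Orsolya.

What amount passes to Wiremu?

Wiremu receives 22,000.

The entire 88,000 passes to the siblings and their issue.
That amount (88,000) is divided into 4 shares of 22,000: Una, Wren, Wiremu, and Benedek each take 22,000.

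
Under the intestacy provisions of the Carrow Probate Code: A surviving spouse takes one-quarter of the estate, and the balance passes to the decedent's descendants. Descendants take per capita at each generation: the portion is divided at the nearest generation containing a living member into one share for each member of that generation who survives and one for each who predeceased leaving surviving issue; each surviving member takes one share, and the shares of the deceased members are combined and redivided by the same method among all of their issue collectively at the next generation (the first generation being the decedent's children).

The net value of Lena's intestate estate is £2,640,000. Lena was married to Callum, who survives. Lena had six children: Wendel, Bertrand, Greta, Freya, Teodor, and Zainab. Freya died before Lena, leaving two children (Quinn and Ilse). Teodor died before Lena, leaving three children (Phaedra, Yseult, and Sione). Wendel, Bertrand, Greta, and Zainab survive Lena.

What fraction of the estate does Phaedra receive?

Callum takes one-quarter of £2,640,000 = £660,000. The remaining £1,980,000 passes to the descendants.
The descendants' portion (£1,980,000) is divided at the children's generation into 6 shares of £330,000. Wendel, Bertrand, Greta, and Zainab each take £330,000. The 2 shares of the deceased (Freya and Teodor) are combined into a pool of £660,000.
That pool (£660,000) is divided at the grandchildren's generation equally among Quinn, Ilse, Phaedra, Yseult, and Sione: £132,000 each.

Phaedra receives 1/20 of the estate.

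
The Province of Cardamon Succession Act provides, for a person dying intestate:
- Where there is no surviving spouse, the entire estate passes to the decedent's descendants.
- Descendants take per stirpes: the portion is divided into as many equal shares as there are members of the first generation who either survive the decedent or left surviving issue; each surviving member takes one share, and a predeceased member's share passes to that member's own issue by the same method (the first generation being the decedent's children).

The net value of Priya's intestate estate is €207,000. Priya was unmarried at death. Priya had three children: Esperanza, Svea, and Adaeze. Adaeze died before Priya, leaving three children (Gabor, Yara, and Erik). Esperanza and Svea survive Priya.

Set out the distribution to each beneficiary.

Esperanza: €69,000; Svea: €69,000; Gabor: €23,000; Yara: €23,000; Erik: €23,000

The entire €207,000 passes to the descendants.
That amount (€207,000) is divided into 3 shares of €69,000: Esperanza and Svea each take €69,000; Adaeze's €69,000 share passes to Adaeze's issue.
Adaeze's share (€69,000) is divided into 3 shares of €23,000: Gabor, Yara, and Erik each take €23,000.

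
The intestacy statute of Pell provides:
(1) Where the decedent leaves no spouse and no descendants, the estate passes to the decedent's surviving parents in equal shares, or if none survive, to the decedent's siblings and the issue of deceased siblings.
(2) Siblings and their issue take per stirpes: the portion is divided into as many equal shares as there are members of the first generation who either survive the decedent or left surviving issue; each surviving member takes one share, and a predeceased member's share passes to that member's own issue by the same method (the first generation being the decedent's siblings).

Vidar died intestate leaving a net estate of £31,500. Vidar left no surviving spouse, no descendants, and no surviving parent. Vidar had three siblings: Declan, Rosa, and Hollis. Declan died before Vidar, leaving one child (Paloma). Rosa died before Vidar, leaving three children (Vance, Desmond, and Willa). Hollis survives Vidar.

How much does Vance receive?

Vance receives £3,500.

The entire £31,500 passes to the siblings and their issue.
That amount (£31,500) is divided into 3 shares of £10,500: Hollis takes £10,500; Declan's £10,500 share passes to Declan's issue; Rosa's £10,500 share passes to Rosa's issue.
Declan's share (£10,500) passes entirely to Paloma.
Rosa's share (£10,500) is divided into 3 shares of £3,500: Vance, Desmond, and Willa each take £3,500.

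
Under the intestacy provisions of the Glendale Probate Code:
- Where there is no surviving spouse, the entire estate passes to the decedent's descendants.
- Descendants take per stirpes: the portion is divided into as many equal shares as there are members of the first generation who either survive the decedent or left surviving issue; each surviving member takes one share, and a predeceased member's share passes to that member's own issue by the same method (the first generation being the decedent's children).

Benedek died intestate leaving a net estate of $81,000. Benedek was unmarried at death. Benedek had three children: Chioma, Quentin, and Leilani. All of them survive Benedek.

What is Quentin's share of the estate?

The entire $81,000 passes to the descendants.
That amount ($81,000) is divided into 3 shares of $27,000: Chioma, Quentin, and Leilani each take $27,000.

Quentin receives $27,000.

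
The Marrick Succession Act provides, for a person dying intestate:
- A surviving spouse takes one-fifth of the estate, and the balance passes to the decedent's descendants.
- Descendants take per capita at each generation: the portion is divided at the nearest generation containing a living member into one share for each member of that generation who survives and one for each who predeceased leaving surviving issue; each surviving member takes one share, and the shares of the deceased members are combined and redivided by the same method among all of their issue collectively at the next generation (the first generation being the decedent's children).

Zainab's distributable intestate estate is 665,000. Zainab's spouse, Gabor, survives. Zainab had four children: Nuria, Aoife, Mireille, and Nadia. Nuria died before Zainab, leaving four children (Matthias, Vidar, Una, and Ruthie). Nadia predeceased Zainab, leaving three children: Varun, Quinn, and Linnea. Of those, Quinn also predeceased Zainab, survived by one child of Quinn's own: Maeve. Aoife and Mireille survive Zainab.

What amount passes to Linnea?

Linnea receives 38,000.

Gabor takes one-fifth of 665,000 = 133,000. The remaining 532,000 passes to the descendants.
The descendants' portion (532,000) is divided at the children's generation into 4 shares of 133,000. Aoife and Mireille each take 133,000. The 2 shares of the deceased (Nuria and Nadia) are combined into a pool of 266,000.
That pool (266,000) is divided at the grandchildren's generation into 7 shares of 38,000. Matthias, Vidar, Una, Ruthie, Varun, and Linnea each take 38,000. The remaining share for the deceased Quinn (38,000) is carried to the next generation.
That pool (38,000) passes entirely to Maeve, the sole taker at the great-grandchildren's generation.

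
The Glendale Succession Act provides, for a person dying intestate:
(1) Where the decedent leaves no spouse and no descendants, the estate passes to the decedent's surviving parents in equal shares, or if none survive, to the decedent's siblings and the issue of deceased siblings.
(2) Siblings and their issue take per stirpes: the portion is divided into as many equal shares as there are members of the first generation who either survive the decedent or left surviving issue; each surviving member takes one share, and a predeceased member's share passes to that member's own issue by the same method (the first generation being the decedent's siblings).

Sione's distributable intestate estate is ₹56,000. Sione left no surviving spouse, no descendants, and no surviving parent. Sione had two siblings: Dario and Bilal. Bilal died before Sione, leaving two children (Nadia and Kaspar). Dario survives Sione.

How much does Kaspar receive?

The entire ₹56,000 passes to the siblings and their issue.
That amount (₹56,000) is divided into 2 shares of ₹28,000: Dario takes ₹28,000; Bilal's ₹28,000 share passes to Bilal's issue.
Bilal's share (₹28,000) is divided into 2 shares of ₹14,000: Nadia and Kaspar each take ₹14,000.

Kaspar receives ₹14,000.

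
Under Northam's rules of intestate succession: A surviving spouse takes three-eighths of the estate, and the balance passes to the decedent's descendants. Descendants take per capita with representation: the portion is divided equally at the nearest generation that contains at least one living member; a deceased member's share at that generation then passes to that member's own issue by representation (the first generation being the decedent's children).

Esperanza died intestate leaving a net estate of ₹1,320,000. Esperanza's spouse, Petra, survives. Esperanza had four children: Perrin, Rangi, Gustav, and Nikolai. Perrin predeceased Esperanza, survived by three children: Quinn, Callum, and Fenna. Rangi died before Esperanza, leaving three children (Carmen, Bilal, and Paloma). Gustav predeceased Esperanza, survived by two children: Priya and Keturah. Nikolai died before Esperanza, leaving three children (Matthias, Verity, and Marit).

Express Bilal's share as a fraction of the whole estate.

Bilal receives 5/88 of the estate.

Petra takes three-eighths of ₹1,320,000 = ₹495,000. The remaining ₹825,000 passes to the descendants.
No child survives, so the initial division is made at the grandchildren's generation.
The descendants' portion (₹825,000) is divided into 11 shares of ₹75,000: Quinn, Callum, Fenna, Carmen, Bilal, Paloma, Priya, Keturah, Matthias, Verity, and Marit each take ₹75,000.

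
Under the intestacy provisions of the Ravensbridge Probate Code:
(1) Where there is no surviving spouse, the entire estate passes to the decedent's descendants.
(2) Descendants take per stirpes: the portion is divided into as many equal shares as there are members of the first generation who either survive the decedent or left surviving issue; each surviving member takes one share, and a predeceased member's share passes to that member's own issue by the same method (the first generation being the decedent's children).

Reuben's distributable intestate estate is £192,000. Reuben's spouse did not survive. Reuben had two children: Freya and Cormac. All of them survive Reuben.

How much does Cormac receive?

The entire £192,000 passes to the descendants.
That amount (£192,000) is divided into 2 shares of £96,000: Freya and Cormac each take £96,000.

Cormac receives £96,000.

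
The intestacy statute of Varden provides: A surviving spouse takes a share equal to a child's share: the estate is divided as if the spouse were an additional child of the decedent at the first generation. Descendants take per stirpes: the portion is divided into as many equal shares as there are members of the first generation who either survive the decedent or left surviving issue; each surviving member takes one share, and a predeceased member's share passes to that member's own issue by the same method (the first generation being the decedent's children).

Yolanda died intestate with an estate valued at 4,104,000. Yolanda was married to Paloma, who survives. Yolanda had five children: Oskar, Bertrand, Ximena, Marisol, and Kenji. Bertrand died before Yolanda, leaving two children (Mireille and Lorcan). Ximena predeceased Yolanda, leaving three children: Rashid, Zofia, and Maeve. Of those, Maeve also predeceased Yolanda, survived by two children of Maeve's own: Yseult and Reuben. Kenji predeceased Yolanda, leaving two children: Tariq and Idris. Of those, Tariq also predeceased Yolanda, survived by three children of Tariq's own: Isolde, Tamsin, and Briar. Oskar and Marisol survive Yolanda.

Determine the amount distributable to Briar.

The spouse counts as an additional share at the children's level, so there are 6 primary shares of 684,000. Paloma takes one such share (684,000).
The children's combined portion (3,420,000) is divided into 5 shares of 684,000: Oskar and Marisol each take 684,000; Bertrand's 684,000 share passes to Bertrand's issue; Ximena's 684,000 share passes to Ximena's issue; Kenji's 684,000 share passes to Kenji's issue.
Bertrand's share (684,000) is divided into 2 shares of 342,000: Mireille and Lorcan each take 342,000.
Ximena's share (684,000) is divided into 3 shares of 228,000: Rashid and Zofia each take 228,000; Maeve's 228,000 share passes to Maeve's issue.
Maeve's share (228,000) is divided into 2 shares of 114,000: Yseult and Reuben each take 114,000.
Kenji's share (684,000) is divided into 2 shares of 342,000: Idris takes 342,000; Tariq's 342,000 share passes to Tariq's issue.
Tariq's share (342,000) is divided into 3 shares of 114,000: Isolde, Tamsin, and Briar each take 114,000.

Briar receives 114,000.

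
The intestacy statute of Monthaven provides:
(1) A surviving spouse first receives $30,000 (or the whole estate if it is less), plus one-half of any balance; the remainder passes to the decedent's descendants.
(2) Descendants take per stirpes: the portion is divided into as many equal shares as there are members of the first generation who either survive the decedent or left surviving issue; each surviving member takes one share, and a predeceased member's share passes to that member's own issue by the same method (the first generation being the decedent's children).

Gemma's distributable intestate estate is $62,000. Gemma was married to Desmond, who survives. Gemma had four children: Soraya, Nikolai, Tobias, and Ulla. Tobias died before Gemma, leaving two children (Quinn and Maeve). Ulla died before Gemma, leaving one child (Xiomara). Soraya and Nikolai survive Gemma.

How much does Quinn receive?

Desmond first takes $30,000, leaving a balance of $32,000. Desmond then takes one-half of the balance ($16,000), for a total of $46,000. The remaining $16,000 passes to the descendants.
The descendants' portion ($16,000) is divided into 4 shares of $4,000: Soraya and Nikolai each take $4,000; Tobias's $4,000 share passes to Tobias's issue; Ulla's $4,000 share passes to Ulla's issue.
Tobias's share ($4,000) is divided into 2 shares of $2,000: Quinn and Maeve each take $2,000.
Ulla's share ($4,000) passes entirely to Xiomara.

Quinn receives $2,000.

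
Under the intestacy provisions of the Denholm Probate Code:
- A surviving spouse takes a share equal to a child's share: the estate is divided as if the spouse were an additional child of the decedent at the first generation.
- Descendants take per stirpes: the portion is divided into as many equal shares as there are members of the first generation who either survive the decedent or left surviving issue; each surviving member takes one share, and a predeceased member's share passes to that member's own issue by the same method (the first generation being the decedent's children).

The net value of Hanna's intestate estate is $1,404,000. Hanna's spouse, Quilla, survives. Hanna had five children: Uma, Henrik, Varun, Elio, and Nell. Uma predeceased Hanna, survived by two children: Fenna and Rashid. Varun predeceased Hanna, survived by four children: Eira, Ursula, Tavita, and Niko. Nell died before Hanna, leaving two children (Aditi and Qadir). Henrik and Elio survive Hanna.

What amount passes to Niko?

Niko receives $58,500.

The spouse counts as an additional share at the children's level, so there are 6 primary shares of $234,000. Quilla takes one such share ($234,000).
The children's combined portion ($1,170,000) is divided into 5 shares of $234,000: Henrik and Elio each take $234,000; Uma's $234,000 share passes to Uma's issue; Varun's $234,000 share passes to Varun's issue; Nell's $234,000 share passes to Nell's issue.
Uma's share ($234,000) is divided into 2 shares of $117,000: Fenna and Rashid each take $117,000.
Varun's share ($234,000) is divided into 4 shares of $58,500: Eira, Ursula, Tavita, and Niko each take $58,500.
Nell's share ($234,000) is divided into 2 shares of $117,000: Aditi and Qadir each take $117,000.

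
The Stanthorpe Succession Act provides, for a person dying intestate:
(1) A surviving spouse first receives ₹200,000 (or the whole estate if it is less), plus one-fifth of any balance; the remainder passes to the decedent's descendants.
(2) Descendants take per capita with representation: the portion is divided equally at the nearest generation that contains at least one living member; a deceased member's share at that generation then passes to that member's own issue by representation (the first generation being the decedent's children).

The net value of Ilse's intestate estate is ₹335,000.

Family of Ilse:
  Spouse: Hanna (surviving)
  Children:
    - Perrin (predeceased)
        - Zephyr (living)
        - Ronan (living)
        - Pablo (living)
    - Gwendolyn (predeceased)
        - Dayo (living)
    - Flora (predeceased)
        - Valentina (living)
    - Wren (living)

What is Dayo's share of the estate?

Dayo receives ₹27,000.

Hanna first takes ₹200,000, leaving a balance of ₹135,000. Hanna then takes one-fifth of the balance (₹27,000), for a total of ₹227,000. The remaining ₹108,000 passes to the descendants.
The descendants' portion (₹108,000) is divided into 4 shares of ₹27,000: Wren takes ₹27,000; Perrin's ₹27,000 share passes to Perrin's issue; Gwendolyn's ₹27,000 share passes to Gwendolyn's issue; Flora's ₹27,000 share passes to Flora's issue.
Perrin's share (₹27,000) is divided into 3 shares of ₹9,000: Zephyr, Ronan, and Pablo each take ₹9,000.
Gwendolyn's share (₹27,000) passes entirely to Dayo.
Flora's share (₹27,000) passes entirely to Valentina.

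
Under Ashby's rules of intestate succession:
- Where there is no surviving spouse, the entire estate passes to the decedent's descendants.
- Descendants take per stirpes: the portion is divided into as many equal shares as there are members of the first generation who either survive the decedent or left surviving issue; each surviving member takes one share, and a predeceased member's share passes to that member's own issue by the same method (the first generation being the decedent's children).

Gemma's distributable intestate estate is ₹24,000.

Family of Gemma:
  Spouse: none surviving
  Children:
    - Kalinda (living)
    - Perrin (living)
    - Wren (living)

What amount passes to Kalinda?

The entire ₹24,000 passes to the descendants.
That amount (₹24,000) is divided into 3 shares of ₹8,000: Kalinda, Perrin, and Wren each take ₹8,000.

Kalinda receives ₹8,000.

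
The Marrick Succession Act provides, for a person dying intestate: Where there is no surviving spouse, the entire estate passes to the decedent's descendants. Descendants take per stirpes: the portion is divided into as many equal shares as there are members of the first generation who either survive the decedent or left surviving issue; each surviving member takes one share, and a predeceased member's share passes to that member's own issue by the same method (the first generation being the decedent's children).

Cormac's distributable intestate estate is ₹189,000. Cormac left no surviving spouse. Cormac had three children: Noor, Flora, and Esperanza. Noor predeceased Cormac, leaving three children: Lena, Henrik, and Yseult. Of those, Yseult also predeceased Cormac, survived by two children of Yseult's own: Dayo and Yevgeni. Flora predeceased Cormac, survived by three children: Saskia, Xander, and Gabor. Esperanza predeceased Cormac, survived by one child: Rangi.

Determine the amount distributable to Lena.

Lena receives ₹21,000.

The entire ₹189,000 passes to the descendants.
That amount (₹189,000) is divided into 3 shares of ₹63,000: Noor's ₹63,000 share passes to Noor's issue; Flora's ₹63,000 share passes to Flora's issue; Esperanza's ₹63,000 share passes to Esperanza's issue.
Noor's share (₹63,000) is divided into 3 shares of ₹21,000: Lena and Henrik each take ₹21,000; Yseult's ₹21,000 share passes to Yseult's issue.
Yseult's share (₹21,000) is divided into 2 shares of ₹10,500: Dayo and Yevgeni each take ₹10,500.
Flora's share (₹63,000) is divided into 3 shares of ₹21,000: Saskia, Xander, and Gabor each take ₹21,000.
Esperanza's share (₹63,000) passes entirely to Rangi.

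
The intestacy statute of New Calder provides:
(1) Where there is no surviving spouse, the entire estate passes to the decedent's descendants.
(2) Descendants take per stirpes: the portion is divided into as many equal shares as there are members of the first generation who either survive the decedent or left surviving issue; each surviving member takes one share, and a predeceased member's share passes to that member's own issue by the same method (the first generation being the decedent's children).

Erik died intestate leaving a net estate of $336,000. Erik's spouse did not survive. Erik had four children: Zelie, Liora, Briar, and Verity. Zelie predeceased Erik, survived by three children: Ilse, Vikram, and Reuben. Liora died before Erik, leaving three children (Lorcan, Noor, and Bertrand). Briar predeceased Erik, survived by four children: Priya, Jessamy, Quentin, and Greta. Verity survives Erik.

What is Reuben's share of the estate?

Reuben receives $28,000.

The entire $336,000 passes to the descendants.
That amount ($336,000) is divided into 4 shares of $84,000: Verity takes $84,000; Zelie's $84,000 share passes to Zelie's issue; Liora's $84,000 share passes to Liora's issue; Briar's $84,000 share passes to Briar's issue.
Zelie's share ($84,000) is divided into 3 shares of $28,000: Ilse, Vikram, and Reuben each take $28,000.
Liora's share ($84,000) is divided into 3 shares of $28,000: Lorcan, Noor, and Bertrand each take $28,000.
Briar's share ($84,000) is divided into 4 shares of $21,000: Priya, Jessamy, Quentin, and Greta each take $21,000.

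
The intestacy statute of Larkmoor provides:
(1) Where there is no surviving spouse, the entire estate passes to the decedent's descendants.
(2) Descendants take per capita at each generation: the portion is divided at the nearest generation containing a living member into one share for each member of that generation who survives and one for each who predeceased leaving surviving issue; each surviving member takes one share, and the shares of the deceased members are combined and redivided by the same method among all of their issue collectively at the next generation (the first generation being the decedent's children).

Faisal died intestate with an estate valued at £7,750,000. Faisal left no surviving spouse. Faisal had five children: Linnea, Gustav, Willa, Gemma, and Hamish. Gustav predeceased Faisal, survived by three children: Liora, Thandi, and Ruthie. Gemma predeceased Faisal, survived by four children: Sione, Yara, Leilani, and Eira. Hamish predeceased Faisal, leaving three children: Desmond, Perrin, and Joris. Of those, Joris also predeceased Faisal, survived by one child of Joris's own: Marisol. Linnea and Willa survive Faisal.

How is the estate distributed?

The entire £7,750,000 passes to the descendants.
That amount (£7,750,000) is divided at the children's generation into 5 shares of £1,550,000. Linnea and Willa each take £1,550,000. The 3 shares of the deceased (Gustav, Gemma, and Hamish) are combined into a pool of £4,650,000.
That pool (£4,650,000) is divided at the grandchildren's generation into 10 shares of £465,000. Liora, Thandi, Ruthie, Sione, Yara, Leilani, Eira, Desmond, and Perrin each take £465,000. The remaining share for the deceased Joris (£465,000) is carried to the next generation.
That pool (£465,000) passes entirely to Marisol, the sole taker at the great-grandchildren's generation.

Linnea: £1,550,000; Liora: £465,000; Thandi: £465,000; Ruthie: £465,000; Willa: £1,550,000; Sione: £465,000; Yara: £465,000; Leilani: £465,000; Eira: £465,000; Desmond: £465,000; Perrin: £465,000; Marisol: £465,000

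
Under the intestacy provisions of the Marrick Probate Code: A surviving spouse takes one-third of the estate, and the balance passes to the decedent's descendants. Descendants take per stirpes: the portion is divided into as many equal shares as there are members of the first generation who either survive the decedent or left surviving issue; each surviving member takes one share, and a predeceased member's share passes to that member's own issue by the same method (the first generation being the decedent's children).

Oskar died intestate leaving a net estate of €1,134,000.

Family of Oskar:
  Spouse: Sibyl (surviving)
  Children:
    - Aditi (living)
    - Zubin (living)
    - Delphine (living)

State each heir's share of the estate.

Sibyl takes one-third of €1,134,000 = €378,000. The remaining €756,000 passes to the descendants.
The descendants' portion (€756,000) is divided into 3 shares of €252,000: Aditi, Zubin, and Delphine each take €252,000.

Sibyl: €378,000; Aditi: €252,000; Zubin: €252,000; Delphine: €252,000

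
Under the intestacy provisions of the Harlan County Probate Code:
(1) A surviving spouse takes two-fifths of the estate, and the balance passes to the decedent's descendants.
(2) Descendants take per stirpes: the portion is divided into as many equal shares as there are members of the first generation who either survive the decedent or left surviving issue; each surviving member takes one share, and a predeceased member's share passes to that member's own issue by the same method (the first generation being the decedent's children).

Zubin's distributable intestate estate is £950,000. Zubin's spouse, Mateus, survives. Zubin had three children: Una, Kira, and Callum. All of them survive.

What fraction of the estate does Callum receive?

Callum receives 1/5 of the estate.

Mateus takes two-fifths of £950,000 = £380,000. The remaining £570,000 passes to the descendants.
The descendants' portion (£570,000) is divided into 3 shares of £190,000: Una, Kira, and Callum each take £190,000.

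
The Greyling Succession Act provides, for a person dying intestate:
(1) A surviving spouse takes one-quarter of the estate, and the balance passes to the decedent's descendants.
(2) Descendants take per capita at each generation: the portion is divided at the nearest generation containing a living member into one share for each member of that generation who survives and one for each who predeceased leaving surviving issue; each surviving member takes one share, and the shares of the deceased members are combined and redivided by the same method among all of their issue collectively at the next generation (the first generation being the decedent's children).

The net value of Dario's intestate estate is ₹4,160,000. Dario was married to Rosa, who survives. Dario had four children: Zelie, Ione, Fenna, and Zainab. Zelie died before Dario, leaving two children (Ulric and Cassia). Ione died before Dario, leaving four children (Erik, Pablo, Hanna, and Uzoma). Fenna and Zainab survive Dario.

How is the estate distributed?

Rosa takes one-quarter of ₹4,160,000 = ₹1,040,000. The remaining ₹3,120,000 passes to the descendants.
The descendants' portion (₹3,120,000) is divided at the children's generation into 4 shares of ₹780,000. Fenna and Zainab each take ₹780,000. The 2 shares of the deceased (Zelie and Ione) are combined into a pool of ₹1,560,000.
That pool (₹1,560,000) is divided at the grandchildren's generation equally among Ulric, Cassia, Erik, Pablo, Hanna, and Uzoma: ₹260,000 each.

Rosa: ₹1,040,000; Ulric: ₹260,000; Cassia: ₹260,000; Erik: ₹260,000; Pablo: ₹260,000; Hanna: ₹260,000; Uzoma: ₹260,000; Fenna: ₹780,000; Zainab: ₹780,000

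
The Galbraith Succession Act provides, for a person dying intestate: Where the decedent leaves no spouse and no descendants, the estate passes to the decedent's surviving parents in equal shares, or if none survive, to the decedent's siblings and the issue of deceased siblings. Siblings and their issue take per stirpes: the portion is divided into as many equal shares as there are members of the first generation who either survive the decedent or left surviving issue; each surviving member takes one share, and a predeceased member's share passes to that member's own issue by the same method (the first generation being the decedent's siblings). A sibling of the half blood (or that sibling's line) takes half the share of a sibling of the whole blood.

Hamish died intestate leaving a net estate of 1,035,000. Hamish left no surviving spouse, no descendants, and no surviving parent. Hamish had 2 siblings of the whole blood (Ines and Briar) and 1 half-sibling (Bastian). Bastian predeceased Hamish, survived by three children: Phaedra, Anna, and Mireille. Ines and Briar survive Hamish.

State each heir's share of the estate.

The entire 1,035,000 passes to the siblings and their issue.
Counting each half-blood sibling's line as half a unit, there are 5/2 units in 1,035,000, so one unit is 414,000. Whole-blood lines (Ines and Briar) take 414,000 each; half-blood lines (Bastian) take 207,000 each.
Bastian's share (207,000) is divided into 3 shares of 69,000: Phaedra, Anna, and Mireille each take 69,000.

Ines: 414,000; Briar: 414,000; Phaedra: 69,000; Anna: 69,000; Mireille: 69,000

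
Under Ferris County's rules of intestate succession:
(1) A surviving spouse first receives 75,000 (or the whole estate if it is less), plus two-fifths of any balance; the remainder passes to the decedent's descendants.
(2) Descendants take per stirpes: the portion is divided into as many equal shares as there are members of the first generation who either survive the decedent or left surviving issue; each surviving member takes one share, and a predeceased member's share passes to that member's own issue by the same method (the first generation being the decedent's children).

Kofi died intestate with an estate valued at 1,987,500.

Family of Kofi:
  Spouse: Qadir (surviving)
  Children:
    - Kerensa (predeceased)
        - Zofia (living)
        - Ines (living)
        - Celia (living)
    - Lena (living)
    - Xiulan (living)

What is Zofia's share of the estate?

Zofia receives 127,500.

Qadir first takes 75,000, leaving a balance of 1,912,500. Qadir then takes two-fifths of the balance (765,000), for a total of 840,000. The remaining 1,147,500 passes to the descendants.
The descendants' portion (1,147,500) is divided into 3 shares of 382,500: Lena and Xiulan each take 382,500; Kerensa's 382,500 share passes to Kerensa's issue.
Kerensa's share (382,500) is divided into 3 shares of 127,500: Zofia, Ines, and Celia each take 127,500.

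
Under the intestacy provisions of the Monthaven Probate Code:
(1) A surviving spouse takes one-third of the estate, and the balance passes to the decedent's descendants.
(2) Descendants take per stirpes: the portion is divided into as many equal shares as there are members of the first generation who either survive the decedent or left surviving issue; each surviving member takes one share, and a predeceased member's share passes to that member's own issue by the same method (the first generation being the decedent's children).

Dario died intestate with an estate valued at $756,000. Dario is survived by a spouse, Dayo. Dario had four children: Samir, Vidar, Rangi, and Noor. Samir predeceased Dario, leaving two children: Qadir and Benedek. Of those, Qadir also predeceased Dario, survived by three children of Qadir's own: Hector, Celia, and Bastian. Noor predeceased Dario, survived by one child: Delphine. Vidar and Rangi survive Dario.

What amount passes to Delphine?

Dayo takes one-third of $756,000 = $252,000. The remaining $504,000 passes to the descendants.
The descendants' portion ($504,000) is divided into 4 shares of $126,000: Vidar and Rangi each take $126,000; Samir's $126,000 share passes to Samir's issue; Noor's $126,000 share passes to Noor's issue.
Samir's share ($126,000) is divided into 2 shares of $63,000: Benedek takes $63,000; Qadir's $63,000 share passes to Qadir's issue.
Qadir's share ($63,000) is divided into 3 shares of $21,000: Hector, Celia, and Bastian each take $21,000.
Noor's share ($126,000) passes entirely to Delphine.

Delphine receives $126,000.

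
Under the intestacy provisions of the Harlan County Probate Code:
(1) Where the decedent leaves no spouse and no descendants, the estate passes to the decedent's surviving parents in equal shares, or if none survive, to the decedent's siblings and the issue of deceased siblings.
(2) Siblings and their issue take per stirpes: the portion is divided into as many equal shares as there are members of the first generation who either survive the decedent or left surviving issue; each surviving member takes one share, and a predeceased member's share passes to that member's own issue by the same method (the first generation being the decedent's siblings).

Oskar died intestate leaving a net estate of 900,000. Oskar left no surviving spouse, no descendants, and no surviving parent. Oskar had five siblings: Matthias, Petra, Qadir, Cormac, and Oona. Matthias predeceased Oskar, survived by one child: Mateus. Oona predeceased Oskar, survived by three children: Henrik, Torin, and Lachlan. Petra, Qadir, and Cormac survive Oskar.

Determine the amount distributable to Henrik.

Henrik receives 60,000.

The entire 900,000 passes to the siblings and their issue.
That amount (900,000) is divided into 5 shares of 180,000: Petra, Qadir, and Cormac each take 180,000; Matthias's 180,000 share passes to Matthias's issue; Oona's 180,000 share passes to Oona's issue.
Matthias's share (180,000) passes entirely to Mateus.
Oona's share (180,000) is divided into 3 shares of 60,000: Henrik, Torin, and Lachlan each take 60,000.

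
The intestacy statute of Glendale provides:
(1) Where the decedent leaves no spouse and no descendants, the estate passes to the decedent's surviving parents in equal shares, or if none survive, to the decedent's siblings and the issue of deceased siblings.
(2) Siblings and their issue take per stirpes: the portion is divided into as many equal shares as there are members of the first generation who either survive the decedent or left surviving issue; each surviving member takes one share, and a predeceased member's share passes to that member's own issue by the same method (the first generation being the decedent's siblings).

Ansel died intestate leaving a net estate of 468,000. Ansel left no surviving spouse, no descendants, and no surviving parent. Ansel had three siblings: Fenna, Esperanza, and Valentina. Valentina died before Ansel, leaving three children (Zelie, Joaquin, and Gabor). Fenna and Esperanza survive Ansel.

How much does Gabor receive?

Gabor receives 52,000.

The entire 468,000 passes to the siblings and their issue.
That amount (468,000) is divided into 3 shares of 156,000: Fenna and Esperanza each take 156,000; Valentina's 156,000 share passes to Valentina's issue.
Valentina's share (156,000) is divided into 3 shares of 52,000: Zelie, Joaquin, and Gabor each take 52,000.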